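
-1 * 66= -66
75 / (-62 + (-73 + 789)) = 25 / 218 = 0.11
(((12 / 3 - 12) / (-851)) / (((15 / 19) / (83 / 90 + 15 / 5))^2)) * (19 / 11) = 1709386262 / 4265105625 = 0.40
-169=-169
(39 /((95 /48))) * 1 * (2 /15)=1248 /475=2.63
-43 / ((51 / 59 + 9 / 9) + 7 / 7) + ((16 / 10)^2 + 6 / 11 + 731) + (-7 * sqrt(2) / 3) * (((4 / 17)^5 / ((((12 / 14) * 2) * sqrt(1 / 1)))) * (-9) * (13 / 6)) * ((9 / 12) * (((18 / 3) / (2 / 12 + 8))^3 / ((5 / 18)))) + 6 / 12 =349360128 * sqrt(2) / 17045383285 + 66886227 / 92950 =719.62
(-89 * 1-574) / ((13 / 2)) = -102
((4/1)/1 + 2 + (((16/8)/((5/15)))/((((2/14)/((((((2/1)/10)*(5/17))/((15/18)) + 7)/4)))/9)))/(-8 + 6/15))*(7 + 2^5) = -4127643/1292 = -3194.77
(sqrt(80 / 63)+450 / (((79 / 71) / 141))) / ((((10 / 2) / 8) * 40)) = 4 * sqrt(35) / 525+180198 / 79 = 2281.03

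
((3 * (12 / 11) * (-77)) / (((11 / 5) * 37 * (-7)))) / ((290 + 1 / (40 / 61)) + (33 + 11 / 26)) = 93600 / 68772011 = 0.00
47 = 47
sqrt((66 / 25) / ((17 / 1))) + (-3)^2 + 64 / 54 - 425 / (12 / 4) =-3550 / 27 + sqrt(1122) / 85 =-131.09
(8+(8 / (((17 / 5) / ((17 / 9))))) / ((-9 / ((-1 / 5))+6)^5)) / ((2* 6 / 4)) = 24841818112 / 9315681777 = 2.67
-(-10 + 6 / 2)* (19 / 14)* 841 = 15979 / 2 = 7989.50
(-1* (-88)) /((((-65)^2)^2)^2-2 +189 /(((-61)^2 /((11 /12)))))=1309792 /4742709395064033425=0.00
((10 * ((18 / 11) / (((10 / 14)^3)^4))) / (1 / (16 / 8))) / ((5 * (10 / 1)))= 498286339236 / 13427734375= 37.11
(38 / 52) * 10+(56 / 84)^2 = 907 / 117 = 7.75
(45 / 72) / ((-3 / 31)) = -155 / 24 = -6.46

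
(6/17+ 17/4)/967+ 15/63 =335353/1380876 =0.24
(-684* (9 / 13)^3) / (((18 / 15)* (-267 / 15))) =2077650 / 195533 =10.63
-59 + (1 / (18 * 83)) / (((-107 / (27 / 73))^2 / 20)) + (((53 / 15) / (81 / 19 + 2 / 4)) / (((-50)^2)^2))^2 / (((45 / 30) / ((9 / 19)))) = -3584526861960002293207267896247 / 60754692740303833007812500000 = -59.00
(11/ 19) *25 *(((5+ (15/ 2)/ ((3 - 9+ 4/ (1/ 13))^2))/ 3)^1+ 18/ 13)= 138545825/ 3135912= 44.18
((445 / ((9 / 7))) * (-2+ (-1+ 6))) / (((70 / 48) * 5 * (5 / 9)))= 256.32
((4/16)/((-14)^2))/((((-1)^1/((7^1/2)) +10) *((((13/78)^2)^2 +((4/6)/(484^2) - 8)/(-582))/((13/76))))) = 1495446381/966616063616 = 0.00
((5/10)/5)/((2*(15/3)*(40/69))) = 0.02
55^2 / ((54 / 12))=6050 / 9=672.22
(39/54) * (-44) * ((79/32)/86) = -11297/12384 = -0.91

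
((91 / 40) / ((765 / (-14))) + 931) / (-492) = -14243663 / 7527600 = -1.89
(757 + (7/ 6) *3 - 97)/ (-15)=-1327/ 30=-44.23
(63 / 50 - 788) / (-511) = 39337 / 25550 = 1.54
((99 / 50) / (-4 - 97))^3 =-970299 / 128787625000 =-0.00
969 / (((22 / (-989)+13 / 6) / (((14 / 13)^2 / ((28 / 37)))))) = 1489261914 / 2150525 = 692.51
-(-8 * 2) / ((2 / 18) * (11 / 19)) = 2736 / 11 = 248.73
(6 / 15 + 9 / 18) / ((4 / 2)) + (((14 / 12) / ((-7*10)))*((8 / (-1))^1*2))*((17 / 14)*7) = 163 / 60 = 2.72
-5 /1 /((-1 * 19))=5 /19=0.26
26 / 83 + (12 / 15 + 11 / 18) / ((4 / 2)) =15221 / 14940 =1.02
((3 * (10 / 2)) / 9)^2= 25 / 9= 2.78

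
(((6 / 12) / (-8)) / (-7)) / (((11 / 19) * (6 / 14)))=19 / 528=0.04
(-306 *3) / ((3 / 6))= -1836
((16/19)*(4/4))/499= 16/9481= 0.00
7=7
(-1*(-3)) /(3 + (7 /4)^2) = 48 /97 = 0.49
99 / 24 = 33 / 8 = 4.12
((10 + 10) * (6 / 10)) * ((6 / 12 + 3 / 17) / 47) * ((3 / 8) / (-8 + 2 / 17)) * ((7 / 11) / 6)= -483 / 554224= -0.00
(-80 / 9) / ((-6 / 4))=160 / 27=5.93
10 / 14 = 5 / 7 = 0.71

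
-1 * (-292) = 292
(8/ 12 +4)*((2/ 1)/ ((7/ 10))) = 40/ 3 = 13.33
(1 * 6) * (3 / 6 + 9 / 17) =105 / 17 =6.18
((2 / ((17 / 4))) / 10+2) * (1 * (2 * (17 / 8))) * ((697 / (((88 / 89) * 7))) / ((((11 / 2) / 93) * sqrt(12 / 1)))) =4276.52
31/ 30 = 1.03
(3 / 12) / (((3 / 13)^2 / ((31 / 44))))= 5239 / 1584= 3.31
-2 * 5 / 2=-5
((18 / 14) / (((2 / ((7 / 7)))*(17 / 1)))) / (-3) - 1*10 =-2383 / 238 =-10.01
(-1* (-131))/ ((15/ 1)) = 131/ 15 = 8.73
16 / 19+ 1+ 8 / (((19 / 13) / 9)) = 51.11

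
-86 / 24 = -43 / 12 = -3.58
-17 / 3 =-5.67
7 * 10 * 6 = 420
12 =12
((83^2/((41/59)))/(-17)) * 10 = -4064510/697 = -5831.43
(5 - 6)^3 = -1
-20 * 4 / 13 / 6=-40 / 39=-1.03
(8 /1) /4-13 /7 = 1 /7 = 0.14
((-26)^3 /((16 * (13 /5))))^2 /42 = 714025 /168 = 4250.15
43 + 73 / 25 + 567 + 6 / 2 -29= 14673 / 25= 586.92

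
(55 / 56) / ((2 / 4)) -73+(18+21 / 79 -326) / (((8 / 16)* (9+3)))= -811747 / 6636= -122.32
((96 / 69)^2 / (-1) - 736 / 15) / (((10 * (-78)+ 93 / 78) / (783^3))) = 1683739406471616 / 53558605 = 31437327.51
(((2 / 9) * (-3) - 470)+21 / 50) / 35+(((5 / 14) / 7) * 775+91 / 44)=22778177 / 808500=28.17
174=174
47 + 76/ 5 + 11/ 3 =988/ 15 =65.87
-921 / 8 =-115.12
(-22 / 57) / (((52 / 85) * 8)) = -935 / 11856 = -0.08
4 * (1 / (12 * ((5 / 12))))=4 / 5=0.80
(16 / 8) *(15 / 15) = 2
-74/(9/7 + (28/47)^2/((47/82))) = -38.85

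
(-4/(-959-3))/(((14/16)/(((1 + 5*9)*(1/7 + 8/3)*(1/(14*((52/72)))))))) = 130272/2144779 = 0.06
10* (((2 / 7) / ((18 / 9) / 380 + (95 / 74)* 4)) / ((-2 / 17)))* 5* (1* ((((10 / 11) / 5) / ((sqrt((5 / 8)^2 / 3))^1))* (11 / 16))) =-1195100* sqrt(3) / 252959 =-8.18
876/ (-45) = -292/ 15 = -19.47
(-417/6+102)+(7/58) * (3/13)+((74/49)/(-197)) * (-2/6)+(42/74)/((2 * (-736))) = 19342775522957/594613061952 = 32.53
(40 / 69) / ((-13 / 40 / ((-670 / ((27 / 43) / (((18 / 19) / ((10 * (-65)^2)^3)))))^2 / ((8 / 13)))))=-16600322 / 31878588994402545538330078125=-0.00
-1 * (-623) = 623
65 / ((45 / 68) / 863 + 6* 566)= 3814460 / 199290909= 0.02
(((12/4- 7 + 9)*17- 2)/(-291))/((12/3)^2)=-83/4656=-0.02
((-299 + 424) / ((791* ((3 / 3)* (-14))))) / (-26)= 125 / 287924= 0.00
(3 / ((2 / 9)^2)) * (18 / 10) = 2187 / 20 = 109.35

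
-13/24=-0.54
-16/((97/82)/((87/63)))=-38048/2037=-18.68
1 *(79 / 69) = 79 / 69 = 1.14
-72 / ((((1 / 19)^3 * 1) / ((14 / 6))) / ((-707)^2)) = -575982000888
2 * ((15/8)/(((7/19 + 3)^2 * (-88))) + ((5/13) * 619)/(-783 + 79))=-1158865/1703936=-0.68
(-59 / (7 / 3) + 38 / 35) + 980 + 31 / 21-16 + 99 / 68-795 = 147.73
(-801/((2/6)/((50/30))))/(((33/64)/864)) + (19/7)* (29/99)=-422788139/63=-6710922.84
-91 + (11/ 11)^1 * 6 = -85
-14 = -14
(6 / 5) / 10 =3 / 25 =0.12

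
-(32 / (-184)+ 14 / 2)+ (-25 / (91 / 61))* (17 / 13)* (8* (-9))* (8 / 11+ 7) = 3647159959 / 299299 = 12185.67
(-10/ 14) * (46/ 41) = -230/ 287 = -0.80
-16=-16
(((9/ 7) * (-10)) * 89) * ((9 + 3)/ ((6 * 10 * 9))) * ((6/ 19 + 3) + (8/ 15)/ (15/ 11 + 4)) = -10222006/ 117705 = -86.84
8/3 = 2.67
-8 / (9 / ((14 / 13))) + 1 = 5 / 117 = 0.04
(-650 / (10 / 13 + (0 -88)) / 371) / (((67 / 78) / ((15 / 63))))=0.01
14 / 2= 7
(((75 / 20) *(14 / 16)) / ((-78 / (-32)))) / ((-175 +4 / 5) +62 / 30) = -525 / 67132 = -0.01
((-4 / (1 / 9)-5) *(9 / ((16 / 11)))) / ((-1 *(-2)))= -4059 / 32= -126.84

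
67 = 67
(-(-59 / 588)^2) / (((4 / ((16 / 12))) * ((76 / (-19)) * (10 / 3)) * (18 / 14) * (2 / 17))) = 59177 / 35562240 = 0.00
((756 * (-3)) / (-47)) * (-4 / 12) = -756 / 47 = -16.09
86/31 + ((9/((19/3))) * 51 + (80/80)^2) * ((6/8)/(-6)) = -7551/1178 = -6.41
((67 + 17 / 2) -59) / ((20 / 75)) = 495 / 8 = 61.88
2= 2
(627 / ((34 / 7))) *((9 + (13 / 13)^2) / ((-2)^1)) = -21945 / 34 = -645.44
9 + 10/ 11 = 9.91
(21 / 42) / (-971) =-1 / 1942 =-0.00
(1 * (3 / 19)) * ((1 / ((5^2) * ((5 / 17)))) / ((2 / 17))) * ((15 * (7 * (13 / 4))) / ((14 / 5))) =33813 / 1520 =22.25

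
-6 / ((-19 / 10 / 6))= 360 / 19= 18.95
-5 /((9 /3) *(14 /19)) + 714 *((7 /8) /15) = 16543 /420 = 39.39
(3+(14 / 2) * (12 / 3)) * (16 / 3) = 496 / 3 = 165.33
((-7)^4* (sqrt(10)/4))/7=343* sqrt(10)/4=271.17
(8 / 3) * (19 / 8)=19 / 3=6.33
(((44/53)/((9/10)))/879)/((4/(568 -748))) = -2200/46587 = -0.05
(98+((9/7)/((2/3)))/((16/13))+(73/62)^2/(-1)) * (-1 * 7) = -21134759/30752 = -687.26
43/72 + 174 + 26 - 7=13939/72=193.60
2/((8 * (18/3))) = 1/24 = 0.04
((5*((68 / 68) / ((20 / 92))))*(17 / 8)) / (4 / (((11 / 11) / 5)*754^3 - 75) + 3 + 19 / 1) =167606329399 / 75444281424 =2.22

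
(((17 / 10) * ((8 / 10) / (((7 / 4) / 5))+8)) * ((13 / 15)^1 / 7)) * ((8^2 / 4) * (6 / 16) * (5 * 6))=95472 / 245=389.68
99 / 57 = 33 / 19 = 1.74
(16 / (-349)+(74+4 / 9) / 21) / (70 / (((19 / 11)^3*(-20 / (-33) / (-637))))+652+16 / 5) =-15830983540 / 61628887120437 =-0.00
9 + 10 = 19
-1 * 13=-13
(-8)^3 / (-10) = 256 / 5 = 51.20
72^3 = 373248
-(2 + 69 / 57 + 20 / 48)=-827 / 228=-3.63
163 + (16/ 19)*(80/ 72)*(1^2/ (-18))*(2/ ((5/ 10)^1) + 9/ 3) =250297/ 1539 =162.64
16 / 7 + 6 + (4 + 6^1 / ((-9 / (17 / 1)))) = 20 / 21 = 0.95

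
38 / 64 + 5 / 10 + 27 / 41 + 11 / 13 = 44319 / 17056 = 2.60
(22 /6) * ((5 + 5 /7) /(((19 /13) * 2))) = 2860 /399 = 7.17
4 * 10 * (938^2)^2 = 30965018573440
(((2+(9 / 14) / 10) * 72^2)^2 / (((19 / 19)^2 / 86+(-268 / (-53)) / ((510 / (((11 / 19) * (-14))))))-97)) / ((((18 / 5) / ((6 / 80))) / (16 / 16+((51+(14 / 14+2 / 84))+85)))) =-12471382492907781168 / 3676305523415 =-3392368.35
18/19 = 0.95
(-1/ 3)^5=-0.00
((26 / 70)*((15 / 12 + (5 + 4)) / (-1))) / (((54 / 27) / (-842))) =224393 / 140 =1602.81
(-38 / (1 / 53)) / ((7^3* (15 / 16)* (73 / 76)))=-2449024 / 375585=-6.52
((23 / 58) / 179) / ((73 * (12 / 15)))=115 / 3031544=0.00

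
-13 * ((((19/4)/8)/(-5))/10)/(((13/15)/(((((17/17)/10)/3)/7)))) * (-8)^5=-4864/175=-27.79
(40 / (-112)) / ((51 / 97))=-0.68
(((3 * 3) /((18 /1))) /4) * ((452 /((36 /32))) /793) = 452 /7137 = 0.06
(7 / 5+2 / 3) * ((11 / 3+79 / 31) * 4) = 2312 / 45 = 51.38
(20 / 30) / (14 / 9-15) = -6 / 121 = -0.05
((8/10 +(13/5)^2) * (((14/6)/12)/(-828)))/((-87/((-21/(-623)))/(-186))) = -1519/11872600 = -0.00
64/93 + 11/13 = 1855/1209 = 1.53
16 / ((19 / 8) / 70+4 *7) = 8960 / 15699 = 0.57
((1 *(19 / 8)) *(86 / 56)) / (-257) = -817 / 57568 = -0.01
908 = 908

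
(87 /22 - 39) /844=-771 /18568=-0.04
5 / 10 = 1 / 2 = 0.50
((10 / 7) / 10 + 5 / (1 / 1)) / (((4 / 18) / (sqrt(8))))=324 * sqrt(2) / 7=65.46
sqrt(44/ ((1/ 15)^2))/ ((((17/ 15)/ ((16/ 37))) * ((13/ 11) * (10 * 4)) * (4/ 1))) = 495 * sqrt(11)/ 8177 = 0.20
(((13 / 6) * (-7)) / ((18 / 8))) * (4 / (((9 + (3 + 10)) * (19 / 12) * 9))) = -1456 / 16929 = -0.09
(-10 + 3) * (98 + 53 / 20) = -14091 / 20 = -704.55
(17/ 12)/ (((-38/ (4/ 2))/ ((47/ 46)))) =-799/ 10488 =-0.08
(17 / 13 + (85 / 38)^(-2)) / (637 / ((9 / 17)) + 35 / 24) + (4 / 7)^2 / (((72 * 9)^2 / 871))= 2886591412597 / 1496627323764300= 0.00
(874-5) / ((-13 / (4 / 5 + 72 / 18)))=-20856 / 65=-320.86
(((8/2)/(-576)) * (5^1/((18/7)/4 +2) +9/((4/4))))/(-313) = 0.00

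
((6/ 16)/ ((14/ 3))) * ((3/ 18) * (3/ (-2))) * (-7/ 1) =9/ 64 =0.14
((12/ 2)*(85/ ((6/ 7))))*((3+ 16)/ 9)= 11305/ 9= 1256.11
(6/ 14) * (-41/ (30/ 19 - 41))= 2337/ 5243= 0.45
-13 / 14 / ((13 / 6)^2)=-0.20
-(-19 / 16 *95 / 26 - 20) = 10125 / 416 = 24.34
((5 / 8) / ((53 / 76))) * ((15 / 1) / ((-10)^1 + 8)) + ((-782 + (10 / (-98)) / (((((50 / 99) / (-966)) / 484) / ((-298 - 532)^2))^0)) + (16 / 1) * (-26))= -12515709 / 10388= -1204.82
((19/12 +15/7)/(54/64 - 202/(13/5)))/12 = -8138/2014047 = -0.00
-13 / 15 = -0.87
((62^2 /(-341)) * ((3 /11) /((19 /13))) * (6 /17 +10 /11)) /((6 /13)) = -5.75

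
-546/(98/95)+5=-3670/7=-524.29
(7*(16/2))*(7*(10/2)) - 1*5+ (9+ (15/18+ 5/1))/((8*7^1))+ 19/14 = 657425/336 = 1956.62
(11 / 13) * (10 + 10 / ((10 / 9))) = 209 / 13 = 16.08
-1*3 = -3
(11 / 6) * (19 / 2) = 209 / 12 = 17.42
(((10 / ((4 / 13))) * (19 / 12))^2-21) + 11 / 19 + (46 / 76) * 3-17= 28589611 / 10944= 2612.35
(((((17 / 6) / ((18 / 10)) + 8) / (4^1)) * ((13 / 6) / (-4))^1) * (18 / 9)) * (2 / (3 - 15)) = 6721 / 15552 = 0.43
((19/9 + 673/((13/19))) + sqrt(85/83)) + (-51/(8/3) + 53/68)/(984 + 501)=sqrt(7055)/83 + 517594553/525096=986.73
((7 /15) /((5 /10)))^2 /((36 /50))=98 /81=1.21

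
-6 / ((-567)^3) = 2 / 60761421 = 0.00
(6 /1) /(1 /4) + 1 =25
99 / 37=2.68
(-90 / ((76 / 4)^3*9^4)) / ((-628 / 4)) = 0.00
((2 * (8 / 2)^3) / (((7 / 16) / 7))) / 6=1024 / 3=341.33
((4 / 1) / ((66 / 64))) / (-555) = -128 / 18315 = -0.01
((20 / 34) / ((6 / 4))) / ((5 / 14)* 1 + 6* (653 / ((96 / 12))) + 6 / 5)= 2800 / 3507933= 0.00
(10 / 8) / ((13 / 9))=45 / 52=0.87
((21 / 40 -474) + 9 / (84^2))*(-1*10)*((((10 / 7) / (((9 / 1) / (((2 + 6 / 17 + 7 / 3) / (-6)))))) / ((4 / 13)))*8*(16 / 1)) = -115332896380 / 472311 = -244188.46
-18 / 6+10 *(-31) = -313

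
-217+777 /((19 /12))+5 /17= 88512 /323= 274.03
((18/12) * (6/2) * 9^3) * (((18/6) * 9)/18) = 19683/4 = 4920.75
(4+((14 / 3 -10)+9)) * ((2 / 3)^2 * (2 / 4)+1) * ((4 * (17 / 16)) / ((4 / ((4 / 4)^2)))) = 4301 / 432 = 9.96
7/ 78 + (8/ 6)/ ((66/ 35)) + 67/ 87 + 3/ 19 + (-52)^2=3837459169/ 1418274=2705.72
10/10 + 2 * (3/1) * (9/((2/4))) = 109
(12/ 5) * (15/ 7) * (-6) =-216/ 7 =-30.86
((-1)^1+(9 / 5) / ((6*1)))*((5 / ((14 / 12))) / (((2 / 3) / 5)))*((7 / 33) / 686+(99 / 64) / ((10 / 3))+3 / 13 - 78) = 3120048849 / 1793792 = 1739.36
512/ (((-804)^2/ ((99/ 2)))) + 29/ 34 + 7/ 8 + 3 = 2910363/ 610504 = 4.77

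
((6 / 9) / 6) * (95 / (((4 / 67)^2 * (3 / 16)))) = 426455 / 27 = 15794.63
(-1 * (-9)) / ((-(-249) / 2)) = 6 / 83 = 0.07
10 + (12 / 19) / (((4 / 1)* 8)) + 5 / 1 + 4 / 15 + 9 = 55373 / 2280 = 24.29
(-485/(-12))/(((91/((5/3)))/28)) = 2425/117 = 20.73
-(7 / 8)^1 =-7 / 8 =-0.88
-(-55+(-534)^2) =-285101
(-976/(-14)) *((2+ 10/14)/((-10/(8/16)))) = -2318/245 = -9.46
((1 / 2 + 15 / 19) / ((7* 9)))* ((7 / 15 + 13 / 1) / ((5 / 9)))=707 / 1425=0.50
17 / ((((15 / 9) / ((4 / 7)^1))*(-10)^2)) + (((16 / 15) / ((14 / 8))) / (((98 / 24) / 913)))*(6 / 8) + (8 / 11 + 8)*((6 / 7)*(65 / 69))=1185819447 / 10847375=109.32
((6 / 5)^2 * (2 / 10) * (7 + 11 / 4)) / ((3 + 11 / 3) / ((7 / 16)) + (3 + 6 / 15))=7371 / 48925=0.15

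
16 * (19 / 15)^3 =109744 / 3375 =32.52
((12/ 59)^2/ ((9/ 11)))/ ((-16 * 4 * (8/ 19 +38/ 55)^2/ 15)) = -180184125/ 18800797456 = -0.01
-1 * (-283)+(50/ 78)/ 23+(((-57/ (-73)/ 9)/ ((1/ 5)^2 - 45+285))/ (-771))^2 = 283.03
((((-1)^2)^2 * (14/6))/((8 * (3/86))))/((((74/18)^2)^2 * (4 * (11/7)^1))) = 0.00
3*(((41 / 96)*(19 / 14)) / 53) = 779 / 23744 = 0.03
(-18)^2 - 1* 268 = 56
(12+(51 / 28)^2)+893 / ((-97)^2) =113692793 / 7376656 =15.41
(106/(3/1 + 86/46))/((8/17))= 20723/448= 46.26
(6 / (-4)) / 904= -3 / 1808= -0.00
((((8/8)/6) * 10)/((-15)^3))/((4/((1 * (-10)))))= 1/810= 0.00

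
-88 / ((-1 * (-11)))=-8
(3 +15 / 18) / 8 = 23 / 48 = 0.48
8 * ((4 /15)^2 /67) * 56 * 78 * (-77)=-14350336 /5025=-2855.79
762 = 762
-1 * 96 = -96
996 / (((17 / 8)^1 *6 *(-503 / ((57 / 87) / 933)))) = -0.00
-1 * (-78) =78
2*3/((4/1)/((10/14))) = 15/14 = 1.07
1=1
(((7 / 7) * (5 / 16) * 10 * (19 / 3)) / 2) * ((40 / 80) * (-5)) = -2375 / 96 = -24.74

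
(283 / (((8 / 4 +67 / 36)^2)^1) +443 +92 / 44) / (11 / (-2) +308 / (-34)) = -372602464 / 11689205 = -31.88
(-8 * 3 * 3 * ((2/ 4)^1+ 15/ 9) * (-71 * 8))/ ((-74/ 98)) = -117345.73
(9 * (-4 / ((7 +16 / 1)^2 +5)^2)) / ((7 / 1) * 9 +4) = -1 / 530707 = -0.00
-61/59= -1.03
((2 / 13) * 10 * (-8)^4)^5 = 3689348814741910323200000 / 371293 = 9936489012025301643.72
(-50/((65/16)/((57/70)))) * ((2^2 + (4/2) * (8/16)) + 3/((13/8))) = -81168/1183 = -68.61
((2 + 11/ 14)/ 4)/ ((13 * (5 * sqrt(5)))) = 3 * sqrt(5)/ 1400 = 0.00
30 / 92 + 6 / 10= 213 / 230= 0.93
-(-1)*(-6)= -6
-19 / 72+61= 4373 / 72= 60.74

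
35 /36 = 0.97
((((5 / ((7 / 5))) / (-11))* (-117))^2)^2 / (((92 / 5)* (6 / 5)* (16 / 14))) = 609989326171875 / 7392182336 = 82518.17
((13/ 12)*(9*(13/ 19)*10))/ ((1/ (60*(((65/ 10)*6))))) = 2965950/ 19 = 156102.63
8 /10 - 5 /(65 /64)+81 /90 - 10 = -1719 /130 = -13.22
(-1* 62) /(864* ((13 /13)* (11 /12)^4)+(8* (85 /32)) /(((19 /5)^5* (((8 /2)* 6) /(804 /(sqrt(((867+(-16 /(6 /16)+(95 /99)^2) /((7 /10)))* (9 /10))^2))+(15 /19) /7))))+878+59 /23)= -2497167766763649002688 /60037078485608788128155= -0.04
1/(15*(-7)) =-1/105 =-0.01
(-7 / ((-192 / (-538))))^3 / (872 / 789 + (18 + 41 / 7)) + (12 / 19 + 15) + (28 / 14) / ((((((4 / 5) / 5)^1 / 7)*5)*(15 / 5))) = -216956480660425 / 772514021376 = -280.84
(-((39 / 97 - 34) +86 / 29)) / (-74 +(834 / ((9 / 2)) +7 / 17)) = 4394619 / 16031287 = 0.27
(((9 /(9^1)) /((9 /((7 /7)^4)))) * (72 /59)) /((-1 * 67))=-8 /3953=-0.00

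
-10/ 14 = -5/ 7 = -0.71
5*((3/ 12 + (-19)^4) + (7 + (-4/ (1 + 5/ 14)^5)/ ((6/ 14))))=19362037788365/ 29713188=651631.11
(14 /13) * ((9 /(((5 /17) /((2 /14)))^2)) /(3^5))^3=48275138 /67196224265625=0.00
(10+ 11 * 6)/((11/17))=1292/11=117.45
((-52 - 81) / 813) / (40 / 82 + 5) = -0.03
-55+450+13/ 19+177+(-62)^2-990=65107/ 19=3426.68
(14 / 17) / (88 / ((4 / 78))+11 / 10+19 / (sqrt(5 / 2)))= 2403940 / 5012089617-5320 * sqrt(10) / 5012089617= 0.00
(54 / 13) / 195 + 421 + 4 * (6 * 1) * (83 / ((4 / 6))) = 2880623 / 845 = 3409.02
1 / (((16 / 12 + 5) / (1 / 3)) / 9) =9 / 19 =0.47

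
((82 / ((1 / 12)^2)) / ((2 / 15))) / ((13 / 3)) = 265680 / 13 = 20436.92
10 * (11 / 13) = 110 / 13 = 8.46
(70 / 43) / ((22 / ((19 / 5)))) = 133 / 473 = 0.28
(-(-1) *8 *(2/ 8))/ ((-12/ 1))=-1/ 6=-0.17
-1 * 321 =-321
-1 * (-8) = 8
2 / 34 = 1 / 17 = 0.06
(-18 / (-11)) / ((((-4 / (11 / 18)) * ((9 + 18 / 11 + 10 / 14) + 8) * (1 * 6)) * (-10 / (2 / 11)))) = 7 / 178800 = 0.00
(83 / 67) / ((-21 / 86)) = -7138 / 1407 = -5.07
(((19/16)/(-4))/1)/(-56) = 19/3584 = 0.01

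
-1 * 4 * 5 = -20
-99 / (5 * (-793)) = 99 / 3965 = 0.02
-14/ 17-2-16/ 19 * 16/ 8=-4.51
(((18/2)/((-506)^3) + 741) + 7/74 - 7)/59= 59642149789/4793505992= 12.44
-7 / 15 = -0.47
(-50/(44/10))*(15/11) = -1875/121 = -15.50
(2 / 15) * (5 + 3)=16 / 15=1.07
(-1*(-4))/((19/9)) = 36/19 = 1.89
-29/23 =-1.26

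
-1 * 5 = -5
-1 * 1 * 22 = -22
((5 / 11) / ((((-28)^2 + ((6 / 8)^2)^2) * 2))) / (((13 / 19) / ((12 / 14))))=14592 / 40197157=0.00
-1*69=-69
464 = 464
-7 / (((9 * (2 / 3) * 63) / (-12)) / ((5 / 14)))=5 / 63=0.08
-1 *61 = -61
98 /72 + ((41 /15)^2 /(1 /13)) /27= 120487 /24300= 4.96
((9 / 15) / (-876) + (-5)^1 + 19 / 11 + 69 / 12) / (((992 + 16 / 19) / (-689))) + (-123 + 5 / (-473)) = -270810074437 / 2171183520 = -124.73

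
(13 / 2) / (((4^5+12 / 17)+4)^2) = 3757 / 611660288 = 0.00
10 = 10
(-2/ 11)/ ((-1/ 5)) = 10/ 11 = 0.91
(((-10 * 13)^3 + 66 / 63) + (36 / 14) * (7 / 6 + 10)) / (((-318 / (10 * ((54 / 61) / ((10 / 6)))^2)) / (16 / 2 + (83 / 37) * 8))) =25830464544000 / 51078167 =505704.61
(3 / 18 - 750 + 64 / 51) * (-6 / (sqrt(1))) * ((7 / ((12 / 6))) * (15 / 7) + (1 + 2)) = 1603455 / 34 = 47160.44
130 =130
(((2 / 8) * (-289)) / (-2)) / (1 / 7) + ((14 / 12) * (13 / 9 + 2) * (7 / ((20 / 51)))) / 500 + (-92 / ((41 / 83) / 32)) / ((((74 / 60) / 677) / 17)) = -15186065617979009 / 273060000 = -55614391.04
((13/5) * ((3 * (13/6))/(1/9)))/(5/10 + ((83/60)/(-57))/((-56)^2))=1631290752/5362477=304.20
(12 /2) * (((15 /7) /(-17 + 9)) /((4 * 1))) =-45 /112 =-0.40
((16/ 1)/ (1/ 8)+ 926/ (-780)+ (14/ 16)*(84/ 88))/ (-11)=-4380881/ 377520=-11.60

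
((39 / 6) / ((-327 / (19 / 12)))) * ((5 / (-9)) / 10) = 247 / 141264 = 0.00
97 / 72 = 1.35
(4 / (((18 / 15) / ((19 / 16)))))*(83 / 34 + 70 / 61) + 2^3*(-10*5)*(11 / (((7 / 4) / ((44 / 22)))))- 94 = -593306071 / 116144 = -5108.37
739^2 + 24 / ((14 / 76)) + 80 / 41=156774679 / 287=546253.24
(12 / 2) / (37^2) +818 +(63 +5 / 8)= 9655605 / 10952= 881.63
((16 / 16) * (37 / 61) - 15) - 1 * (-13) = -85 / 61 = -1.39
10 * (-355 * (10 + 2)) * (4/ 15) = -11360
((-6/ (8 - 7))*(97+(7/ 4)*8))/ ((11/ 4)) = -2664/ 11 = -242.18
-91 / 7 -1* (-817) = 804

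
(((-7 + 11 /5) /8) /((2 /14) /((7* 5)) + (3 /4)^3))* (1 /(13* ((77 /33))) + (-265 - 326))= 72277632 /86827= 832.43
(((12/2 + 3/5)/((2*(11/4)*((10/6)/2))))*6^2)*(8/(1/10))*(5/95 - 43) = -16920576/95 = -178111.33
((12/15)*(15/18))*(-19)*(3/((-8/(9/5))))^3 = 124659/32000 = 3.90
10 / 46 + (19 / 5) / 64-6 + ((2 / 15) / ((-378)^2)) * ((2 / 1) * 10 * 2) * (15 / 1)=-1504528483 / 262906560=-5.72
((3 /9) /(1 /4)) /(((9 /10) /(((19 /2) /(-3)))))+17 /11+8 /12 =-2209 /891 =-2.48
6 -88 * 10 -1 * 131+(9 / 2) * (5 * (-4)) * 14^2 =-18645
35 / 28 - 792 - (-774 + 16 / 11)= -801 / 44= -18.20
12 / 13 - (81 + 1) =-1054 / 13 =-81.08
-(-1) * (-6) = -6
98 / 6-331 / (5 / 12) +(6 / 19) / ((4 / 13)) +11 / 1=-436643 / 570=-766.04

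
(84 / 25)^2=7056 / 625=11.29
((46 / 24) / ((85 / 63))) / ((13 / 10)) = 483 / 442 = 1.09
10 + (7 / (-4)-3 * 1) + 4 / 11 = 247 / 44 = 5.61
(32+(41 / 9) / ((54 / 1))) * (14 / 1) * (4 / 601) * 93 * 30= 135347240 / 16227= 8340.87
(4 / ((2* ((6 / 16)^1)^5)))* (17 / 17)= 65536 / 243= 269.70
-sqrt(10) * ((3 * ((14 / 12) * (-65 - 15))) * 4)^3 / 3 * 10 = 14049280000 * sqrt(10) / 3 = 14809241428.48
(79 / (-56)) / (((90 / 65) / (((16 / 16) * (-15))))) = 5135 / 336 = 15.28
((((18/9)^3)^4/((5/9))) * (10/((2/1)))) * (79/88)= 364032/11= 33093.82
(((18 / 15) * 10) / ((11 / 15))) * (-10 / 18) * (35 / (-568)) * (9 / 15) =525 / 1562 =0.34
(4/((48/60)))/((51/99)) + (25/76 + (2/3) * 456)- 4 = 400565/1292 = 310.03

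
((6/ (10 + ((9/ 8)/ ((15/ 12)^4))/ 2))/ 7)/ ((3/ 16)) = 10000/ 22379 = 0.45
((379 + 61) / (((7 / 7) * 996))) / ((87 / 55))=6050 / 21663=0.28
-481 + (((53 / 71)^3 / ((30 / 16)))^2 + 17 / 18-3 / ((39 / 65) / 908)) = -289378906846412513 / 57645127764450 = -5020.01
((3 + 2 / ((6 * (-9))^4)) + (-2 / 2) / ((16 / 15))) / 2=17537555 / 17006112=1.03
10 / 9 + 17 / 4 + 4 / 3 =6.69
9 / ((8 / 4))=9 / 2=4.50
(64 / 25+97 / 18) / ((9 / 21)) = 18.55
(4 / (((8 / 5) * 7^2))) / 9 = 5 / 882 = 0.01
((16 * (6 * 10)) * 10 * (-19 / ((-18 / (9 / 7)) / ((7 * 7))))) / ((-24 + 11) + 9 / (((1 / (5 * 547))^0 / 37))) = 1995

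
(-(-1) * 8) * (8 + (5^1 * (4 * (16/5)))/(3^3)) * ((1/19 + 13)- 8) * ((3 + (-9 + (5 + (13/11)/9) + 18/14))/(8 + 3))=2959360/186219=15.89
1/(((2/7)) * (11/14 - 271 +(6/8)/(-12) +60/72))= -0.01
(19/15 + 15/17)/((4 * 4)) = 137/1020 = 0.13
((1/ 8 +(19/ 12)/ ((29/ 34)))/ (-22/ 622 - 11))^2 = 183928619161/ 5705753923584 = 0.03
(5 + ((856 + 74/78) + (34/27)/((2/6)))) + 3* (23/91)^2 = 64536013/74529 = 865.92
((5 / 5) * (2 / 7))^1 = 2 / 7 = 0.29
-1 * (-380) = 380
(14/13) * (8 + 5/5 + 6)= 210/13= 16.15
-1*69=-69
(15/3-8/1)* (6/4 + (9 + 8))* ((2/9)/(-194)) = 37/582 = 0.06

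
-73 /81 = -0.90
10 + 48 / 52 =142 / 13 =10.92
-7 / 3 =-2.33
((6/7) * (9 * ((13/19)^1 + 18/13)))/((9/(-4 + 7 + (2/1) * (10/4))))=3504/247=14.19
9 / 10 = 0.90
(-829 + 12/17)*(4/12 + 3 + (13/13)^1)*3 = -10767.82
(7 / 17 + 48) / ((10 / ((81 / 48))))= 22221 / 2720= 8.17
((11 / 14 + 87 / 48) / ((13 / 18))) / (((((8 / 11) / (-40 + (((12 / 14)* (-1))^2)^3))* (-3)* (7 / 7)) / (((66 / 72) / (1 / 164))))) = 64677008451 / 6588344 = 9816.88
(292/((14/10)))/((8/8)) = 1460/7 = 208.57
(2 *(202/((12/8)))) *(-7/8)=-707/3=-235.67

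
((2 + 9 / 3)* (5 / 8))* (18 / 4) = 225 / 16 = 14.06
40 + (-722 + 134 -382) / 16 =-165 / 8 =-20.62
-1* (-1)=1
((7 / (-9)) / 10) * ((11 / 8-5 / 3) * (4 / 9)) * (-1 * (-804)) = 3283 / 405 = 8.11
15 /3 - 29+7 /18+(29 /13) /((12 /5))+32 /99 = -12789 /572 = -22.36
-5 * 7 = -35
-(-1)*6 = 6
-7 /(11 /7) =-49 /11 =-4.45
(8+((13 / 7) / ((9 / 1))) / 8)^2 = 16362025 / 254016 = 64.41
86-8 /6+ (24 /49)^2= 611582 /7203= 84.91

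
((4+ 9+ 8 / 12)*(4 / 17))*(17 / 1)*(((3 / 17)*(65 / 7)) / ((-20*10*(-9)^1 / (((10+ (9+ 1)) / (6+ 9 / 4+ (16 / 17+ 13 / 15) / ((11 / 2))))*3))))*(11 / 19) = 2579720 / 12801649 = 0.20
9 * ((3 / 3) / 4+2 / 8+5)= 99 / 2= 49.50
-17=-17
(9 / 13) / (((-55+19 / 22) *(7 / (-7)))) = 66 / 5161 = 0.01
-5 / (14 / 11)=-55 / 14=-3.93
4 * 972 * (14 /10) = 27216 /5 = 5443.20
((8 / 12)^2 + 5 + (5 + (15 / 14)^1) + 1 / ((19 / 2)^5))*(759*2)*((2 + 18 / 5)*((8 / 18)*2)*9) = 29087500521376 / 37141485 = 783153.95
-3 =-3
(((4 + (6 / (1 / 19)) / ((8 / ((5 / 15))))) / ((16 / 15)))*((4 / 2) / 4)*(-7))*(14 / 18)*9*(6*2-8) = -25725 / 32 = -803.91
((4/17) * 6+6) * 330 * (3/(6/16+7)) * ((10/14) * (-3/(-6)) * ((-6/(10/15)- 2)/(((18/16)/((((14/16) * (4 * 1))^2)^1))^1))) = -42688800/1003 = -42561.12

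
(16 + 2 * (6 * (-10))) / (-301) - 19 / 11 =-4575 / 3311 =-1.38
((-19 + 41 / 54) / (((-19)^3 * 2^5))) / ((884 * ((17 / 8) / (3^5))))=8865 / 824616416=0.00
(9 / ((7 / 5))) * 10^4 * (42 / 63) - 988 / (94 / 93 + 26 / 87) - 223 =258858524 / 6181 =41879.72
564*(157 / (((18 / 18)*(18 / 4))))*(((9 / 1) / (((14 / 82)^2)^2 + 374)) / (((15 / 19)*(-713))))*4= -12677584574752 / 3767623958475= -3.36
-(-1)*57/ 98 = 57/ 98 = 0.58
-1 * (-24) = 24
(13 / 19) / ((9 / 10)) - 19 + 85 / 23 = -57202 / 3933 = -14.54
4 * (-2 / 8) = -1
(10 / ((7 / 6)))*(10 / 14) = 300 / 49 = 6.12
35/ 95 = 7/ 19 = 0.37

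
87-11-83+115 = 108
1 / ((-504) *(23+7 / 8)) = -1 / 12033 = -0.00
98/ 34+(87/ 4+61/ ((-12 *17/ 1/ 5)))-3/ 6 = 2309/ 102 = 22.64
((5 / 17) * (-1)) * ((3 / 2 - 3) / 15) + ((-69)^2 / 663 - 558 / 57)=-21659 / 8398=-2.58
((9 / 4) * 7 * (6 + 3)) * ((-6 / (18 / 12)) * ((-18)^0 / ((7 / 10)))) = -810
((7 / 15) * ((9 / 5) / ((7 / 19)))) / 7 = 57 / 175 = 0.33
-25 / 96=-0.26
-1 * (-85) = 85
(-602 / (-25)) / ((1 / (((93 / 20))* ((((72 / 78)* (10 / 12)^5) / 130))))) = 46655 / 146016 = 0.32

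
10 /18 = 0.56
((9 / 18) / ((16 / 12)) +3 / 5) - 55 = -2161 / 40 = -54.02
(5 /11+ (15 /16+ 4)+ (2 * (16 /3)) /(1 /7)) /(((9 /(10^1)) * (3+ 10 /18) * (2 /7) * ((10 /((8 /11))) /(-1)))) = -295897 /46464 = -6.37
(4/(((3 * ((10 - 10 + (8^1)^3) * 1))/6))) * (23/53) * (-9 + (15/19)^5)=-123771717/2099731952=-0.06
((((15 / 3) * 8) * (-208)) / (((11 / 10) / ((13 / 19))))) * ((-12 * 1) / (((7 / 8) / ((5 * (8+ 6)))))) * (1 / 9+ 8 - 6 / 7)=158173184000 / 4389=36038547.28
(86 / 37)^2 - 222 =-216.60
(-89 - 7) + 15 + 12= -69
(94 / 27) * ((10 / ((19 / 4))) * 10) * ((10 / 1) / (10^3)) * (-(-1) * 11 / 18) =2068 / 4617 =0.45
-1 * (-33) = 33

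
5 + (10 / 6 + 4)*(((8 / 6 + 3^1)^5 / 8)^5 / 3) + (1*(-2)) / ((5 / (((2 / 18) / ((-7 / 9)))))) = 4198563958889983893662975678167 / 8745645243581890560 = 480074807741.73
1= 1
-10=-10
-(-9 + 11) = -2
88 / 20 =22 / 5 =4.40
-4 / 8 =-0.50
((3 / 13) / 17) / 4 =3 / 884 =0.00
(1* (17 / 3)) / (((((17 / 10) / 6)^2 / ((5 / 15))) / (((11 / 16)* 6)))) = 1650 / 17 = 97.06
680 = 680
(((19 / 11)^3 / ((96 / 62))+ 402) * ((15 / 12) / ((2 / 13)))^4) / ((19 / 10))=2311263670015625 / 2486009856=929708.17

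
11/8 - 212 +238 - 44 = -16.62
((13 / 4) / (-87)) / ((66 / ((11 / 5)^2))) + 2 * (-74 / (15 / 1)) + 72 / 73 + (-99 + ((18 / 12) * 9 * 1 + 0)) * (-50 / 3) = 5396255041 / 3810600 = 1416.12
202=202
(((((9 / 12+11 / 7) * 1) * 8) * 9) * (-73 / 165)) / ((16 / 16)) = -5694 / 77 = -73.95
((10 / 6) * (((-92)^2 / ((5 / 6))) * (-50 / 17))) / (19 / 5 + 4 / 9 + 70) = -670.60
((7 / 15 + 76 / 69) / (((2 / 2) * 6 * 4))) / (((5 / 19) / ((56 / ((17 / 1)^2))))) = 71953 / 1495575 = 0.05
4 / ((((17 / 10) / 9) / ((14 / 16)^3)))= 15435 / 1088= 14.19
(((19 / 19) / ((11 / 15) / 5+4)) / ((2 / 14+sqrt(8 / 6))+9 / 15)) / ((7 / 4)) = 0.07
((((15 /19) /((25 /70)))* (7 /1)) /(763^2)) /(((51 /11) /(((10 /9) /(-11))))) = -20 /34538067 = -0.00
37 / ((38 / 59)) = 2183 / 38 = 57.45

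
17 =17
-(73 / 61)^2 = -1.43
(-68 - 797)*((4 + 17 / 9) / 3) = -45845 / 27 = -1697.96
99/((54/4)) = 22/3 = 7.33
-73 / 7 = -10.43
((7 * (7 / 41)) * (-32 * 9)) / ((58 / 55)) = -388080 / 1189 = -326.39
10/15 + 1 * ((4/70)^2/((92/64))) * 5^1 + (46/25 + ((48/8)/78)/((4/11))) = 11997247/4395300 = 2.73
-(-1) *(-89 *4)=-356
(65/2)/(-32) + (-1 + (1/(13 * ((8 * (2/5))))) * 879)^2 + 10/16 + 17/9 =158362109/389376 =406.71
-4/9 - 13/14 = -173/126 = -1.37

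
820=820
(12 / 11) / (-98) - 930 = -501276 / 539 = -930.01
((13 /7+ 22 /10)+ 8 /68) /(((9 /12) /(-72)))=-238464 /595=-400.78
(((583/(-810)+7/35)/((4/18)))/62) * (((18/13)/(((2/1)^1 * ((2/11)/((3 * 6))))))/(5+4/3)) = -125037/306280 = -0.41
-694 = -694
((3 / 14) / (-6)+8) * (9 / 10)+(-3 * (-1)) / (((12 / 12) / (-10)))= -22.83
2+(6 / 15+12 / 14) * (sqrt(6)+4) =44 * sqrt(6) / 35+246 / 35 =10.11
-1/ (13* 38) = -1/ 494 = -0.00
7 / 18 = 0.39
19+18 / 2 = 28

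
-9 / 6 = -3 / 2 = -1.50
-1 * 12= -12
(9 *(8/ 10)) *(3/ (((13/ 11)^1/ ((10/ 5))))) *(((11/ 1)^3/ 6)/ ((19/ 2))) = 1054152/ 1235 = 853.56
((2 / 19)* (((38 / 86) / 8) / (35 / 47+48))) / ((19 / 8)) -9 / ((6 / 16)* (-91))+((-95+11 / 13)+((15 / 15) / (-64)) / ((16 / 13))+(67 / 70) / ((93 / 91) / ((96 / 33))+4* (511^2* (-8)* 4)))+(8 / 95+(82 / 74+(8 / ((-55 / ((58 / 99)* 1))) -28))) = -413126012990804730371576558197 / 3420040420056812547454018560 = -120.80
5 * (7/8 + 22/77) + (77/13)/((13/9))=9.90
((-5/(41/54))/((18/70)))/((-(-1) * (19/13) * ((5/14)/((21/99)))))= -89180/8569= -10.41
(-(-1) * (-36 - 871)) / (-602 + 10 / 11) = 1.51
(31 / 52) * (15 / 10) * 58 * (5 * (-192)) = -647280 / 13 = -49790.77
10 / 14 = 5 / 7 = 0.71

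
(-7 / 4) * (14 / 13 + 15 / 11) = -2443 / 572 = -4.27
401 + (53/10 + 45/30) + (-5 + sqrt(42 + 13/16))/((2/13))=13 * sqrt(685)/8 + 3753/10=417.83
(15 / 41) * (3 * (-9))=-405 / 41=-9.88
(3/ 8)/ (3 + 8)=3/ 88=0.03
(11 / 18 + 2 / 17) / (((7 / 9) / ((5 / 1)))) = 1115 / 238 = 4.68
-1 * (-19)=19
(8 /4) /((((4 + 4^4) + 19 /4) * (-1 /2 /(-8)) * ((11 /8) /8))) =8192 /11649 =0.70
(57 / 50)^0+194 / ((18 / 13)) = 1270 / 9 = 141.11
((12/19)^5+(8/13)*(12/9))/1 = 88939616/96567861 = 0.92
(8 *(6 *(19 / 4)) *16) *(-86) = -313728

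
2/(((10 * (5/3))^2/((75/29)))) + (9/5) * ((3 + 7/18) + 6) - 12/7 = 77162/5075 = 15.20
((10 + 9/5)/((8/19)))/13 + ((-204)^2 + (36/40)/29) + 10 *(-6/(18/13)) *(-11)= 1904371171/45240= 42094.85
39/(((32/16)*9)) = 13/6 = 2.17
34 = 34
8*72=576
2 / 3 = 0.67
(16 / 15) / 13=16 / 195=0.08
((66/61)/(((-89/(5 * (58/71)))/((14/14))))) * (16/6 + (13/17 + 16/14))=-146740/646051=-0.23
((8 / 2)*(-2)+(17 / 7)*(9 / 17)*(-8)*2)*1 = -200 / 7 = -28.57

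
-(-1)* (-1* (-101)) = 101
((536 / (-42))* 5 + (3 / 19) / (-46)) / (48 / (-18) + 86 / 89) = 104238847 / 2777572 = 37.53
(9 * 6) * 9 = 486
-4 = -4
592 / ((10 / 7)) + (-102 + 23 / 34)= 53223 / 170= 313.08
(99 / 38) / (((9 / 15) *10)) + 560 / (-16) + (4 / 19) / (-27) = -70945 / 2052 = -34.57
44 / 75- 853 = -852.41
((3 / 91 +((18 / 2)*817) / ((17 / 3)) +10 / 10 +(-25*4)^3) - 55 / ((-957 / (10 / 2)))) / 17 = -134414181196 / 2288013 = -58747.12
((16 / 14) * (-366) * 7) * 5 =-14640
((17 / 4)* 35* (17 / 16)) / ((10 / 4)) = 2023 / 32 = 63.22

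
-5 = -5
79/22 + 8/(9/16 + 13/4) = 7635/1342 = 5.69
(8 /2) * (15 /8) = 15 /2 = 7.50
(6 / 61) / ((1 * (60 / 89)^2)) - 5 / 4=-37829 / 36600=-1.03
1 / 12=0.08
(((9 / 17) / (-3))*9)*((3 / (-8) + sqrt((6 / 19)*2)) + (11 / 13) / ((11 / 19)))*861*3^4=-212779791 / 1768 - 3766014*sqrt(57) / 323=-208377.75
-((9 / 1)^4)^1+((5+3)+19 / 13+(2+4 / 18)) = -6549.32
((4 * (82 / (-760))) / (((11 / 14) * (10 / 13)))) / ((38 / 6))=-11193 / 99275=-0.11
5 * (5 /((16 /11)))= 275 /16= 17.19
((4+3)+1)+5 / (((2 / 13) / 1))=81 / 2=40.50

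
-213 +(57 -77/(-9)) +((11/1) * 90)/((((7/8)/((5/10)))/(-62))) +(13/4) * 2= -4437119/126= -35215.23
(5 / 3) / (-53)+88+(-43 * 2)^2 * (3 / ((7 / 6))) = 21265261 / 1113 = 19106.25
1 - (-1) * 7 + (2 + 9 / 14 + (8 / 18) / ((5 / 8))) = 7153 / 630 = 11.35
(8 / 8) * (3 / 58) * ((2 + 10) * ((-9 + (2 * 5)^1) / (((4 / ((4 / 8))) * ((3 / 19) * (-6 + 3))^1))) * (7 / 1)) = -1.15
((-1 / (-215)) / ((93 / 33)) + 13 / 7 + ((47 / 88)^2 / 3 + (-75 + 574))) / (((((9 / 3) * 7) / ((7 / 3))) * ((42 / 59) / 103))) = 3299679599696803 / 409710026880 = 8053.70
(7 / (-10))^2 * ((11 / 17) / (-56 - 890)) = -0.00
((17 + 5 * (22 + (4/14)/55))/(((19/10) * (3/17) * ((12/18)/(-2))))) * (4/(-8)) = 831385/1463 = 568.27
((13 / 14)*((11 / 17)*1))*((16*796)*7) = 910624 / 17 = 53566.12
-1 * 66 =-66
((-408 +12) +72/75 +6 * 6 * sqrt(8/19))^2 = 1859652144/11875 - 1422144 * sqrt(38)/475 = 138146.11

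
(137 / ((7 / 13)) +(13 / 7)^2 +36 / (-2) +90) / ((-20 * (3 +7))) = -4041 / 2450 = -1.65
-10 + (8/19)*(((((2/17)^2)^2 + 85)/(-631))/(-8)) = -10006233389/1001333269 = -9.99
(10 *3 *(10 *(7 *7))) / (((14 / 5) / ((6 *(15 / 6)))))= 78750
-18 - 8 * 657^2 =-3453210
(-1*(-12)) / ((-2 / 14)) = -84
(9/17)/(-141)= -3/799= -0.00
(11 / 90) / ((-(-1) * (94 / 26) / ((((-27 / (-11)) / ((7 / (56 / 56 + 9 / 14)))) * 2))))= 897 / 23030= 0.04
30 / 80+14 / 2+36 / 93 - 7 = 189 / 248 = 0.76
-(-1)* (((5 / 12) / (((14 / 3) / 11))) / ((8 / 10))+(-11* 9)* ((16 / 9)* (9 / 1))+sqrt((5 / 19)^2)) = -1582.51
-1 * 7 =-7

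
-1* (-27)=27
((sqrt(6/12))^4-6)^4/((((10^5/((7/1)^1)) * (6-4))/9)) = 17629983/51200000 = 0.34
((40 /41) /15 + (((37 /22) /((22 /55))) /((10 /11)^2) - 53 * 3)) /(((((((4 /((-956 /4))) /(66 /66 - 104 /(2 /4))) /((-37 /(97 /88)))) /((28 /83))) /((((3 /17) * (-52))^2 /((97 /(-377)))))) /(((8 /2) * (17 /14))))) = -34252559671.06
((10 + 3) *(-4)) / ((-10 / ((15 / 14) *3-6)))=-507 / 35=-14.49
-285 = -285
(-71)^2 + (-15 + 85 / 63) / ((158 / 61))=25062827 / 4977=5035.73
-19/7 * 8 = -21.71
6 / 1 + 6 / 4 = 15 / 2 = 7.50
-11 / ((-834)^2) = -11 / 695556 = -0.00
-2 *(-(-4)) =-8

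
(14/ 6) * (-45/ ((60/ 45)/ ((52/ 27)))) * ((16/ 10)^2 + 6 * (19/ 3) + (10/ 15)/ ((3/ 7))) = -862316/ 135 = -6387.53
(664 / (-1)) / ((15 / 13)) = -8632 / 15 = -575.47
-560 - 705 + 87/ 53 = -66958/ 53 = -1263.36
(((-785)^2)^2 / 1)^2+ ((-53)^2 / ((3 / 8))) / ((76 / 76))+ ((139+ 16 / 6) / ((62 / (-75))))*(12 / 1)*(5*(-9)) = 13410352771611302858131007 / 93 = 144197341630229062990656.00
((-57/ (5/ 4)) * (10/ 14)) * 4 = -912/ 7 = -130.29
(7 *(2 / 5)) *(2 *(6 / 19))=1.77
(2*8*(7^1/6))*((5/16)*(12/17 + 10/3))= 3605/153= 23.56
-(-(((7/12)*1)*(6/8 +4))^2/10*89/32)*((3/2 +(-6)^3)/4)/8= -14.31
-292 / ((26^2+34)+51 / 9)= -876 / 2147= -0.41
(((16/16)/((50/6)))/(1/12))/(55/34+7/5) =136/285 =0.48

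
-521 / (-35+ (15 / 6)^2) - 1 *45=-3091 / 115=-26.88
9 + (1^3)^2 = 10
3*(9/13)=27/13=2.08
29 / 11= 2.64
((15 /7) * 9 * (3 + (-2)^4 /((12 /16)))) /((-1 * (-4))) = 3285 /28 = 117.32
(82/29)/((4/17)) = 697/58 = 12.02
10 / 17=0.59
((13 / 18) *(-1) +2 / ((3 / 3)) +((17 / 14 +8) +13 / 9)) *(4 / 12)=752 / 189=3.98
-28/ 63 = -4/ 9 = -0.44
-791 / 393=-2.01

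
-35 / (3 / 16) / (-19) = 9.82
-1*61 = -61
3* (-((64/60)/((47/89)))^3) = -2887553024/116800875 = -24.72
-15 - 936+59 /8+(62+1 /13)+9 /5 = -457469 /520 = -879.75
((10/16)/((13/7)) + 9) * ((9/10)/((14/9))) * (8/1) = 43.21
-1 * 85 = -85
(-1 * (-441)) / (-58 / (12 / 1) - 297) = -2646 / 1811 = -1.46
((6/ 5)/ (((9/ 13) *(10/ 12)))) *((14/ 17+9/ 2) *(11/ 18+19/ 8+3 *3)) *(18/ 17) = 2030639/ 14450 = 140.53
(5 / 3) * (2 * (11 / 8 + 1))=95 / 12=7.92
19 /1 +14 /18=178 /9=19.78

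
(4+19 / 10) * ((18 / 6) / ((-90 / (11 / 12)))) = -0.18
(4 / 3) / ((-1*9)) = -4 / 27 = -0.15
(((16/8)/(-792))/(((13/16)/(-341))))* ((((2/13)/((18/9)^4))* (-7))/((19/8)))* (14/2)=-6076/28899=-0.21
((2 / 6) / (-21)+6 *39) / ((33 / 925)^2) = 12612768125 / 68607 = 183840.83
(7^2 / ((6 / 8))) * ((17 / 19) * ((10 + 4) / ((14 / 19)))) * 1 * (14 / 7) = 6664 / 3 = 2221.33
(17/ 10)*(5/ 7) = 17/ 14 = 1.21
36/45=4/5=0.80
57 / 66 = 19 / 22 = 0.86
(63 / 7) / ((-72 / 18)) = -9 / 4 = -2.25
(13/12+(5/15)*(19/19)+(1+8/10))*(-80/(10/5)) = -386/3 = -128.67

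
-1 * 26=-26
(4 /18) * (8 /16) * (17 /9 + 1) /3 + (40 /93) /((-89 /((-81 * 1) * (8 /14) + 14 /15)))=1530730 /4693059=0.33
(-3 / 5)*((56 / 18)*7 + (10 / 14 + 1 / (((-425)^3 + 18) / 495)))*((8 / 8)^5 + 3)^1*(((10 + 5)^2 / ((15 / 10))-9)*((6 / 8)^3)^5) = -36679473836025138243 / 360615687602831360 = -101.71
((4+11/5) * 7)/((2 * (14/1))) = 31/20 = 1.55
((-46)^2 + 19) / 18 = 2135 / 18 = 118.61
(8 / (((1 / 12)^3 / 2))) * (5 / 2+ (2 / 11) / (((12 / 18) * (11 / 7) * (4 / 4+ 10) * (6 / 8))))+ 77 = 92875351 / 1331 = 69778.63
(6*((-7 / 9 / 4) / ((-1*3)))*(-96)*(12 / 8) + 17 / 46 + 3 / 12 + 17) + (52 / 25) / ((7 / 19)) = -527029 / 16100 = -32.73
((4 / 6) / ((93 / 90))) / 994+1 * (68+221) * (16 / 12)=17810522 / 46221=385.33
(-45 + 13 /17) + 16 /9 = -6496 /153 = -42.46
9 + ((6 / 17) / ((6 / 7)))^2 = 2650 / 289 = 9.17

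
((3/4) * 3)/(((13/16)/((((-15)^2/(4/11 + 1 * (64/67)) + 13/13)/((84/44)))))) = 203863/819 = 248.92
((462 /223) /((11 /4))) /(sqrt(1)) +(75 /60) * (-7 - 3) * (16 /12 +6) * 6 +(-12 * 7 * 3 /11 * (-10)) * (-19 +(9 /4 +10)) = -5140532 /2453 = -2095.61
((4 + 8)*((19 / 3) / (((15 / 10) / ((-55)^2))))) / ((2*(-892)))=-57475 / 669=-85.91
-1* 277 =-277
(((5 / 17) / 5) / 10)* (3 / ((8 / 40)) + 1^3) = 8 / 85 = 0.09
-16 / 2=-8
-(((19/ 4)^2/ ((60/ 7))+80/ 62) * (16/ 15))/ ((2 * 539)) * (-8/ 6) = 116737/ 22557150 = 0.01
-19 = -19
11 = 11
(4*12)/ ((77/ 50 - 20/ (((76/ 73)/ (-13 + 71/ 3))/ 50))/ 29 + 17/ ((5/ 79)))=-3967200/ 6995821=-0.57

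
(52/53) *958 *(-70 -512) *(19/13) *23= -974607888/53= -18388828.08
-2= -2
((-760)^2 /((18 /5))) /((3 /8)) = 11552000 /27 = 427851.85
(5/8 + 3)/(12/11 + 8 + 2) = 319/976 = 0.33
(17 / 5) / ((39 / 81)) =459 / 65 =7.06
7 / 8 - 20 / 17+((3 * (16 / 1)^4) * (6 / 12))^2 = 1314259992535 / 136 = 9663676415.70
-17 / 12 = -1.42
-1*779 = -779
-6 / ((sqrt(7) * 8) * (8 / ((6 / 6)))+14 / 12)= 36 / 147449 -13824 * sqrt(7) / 1032143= -0.04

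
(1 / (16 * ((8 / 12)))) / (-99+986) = 3 / 28384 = 0.00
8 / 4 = 2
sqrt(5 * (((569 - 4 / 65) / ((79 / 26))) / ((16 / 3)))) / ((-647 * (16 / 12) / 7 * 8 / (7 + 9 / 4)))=-2331 * sqrt(1947666) / 26169856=-0.12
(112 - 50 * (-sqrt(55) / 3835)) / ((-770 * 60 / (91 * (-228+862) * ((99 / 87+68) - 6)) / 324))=-22817746224 / 7975 - 31343058 * sqrt(55) / 94105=-2863629.48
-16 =-16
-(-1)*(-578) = -578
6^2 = 36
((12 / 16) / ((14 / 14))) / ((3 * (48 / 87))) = 0.45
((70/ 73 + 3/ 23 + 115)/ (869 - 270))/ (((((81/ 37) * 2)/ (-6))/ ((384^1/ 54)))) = -461556352/ 244390203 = -1.89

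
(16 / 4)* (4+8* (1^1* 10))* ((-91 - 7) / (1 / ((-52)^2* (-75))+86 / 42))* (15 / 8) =-3246152000 / 107659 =-30152.17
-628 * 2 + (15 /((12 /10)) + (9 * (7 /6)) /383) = -476250 /383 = -1243.47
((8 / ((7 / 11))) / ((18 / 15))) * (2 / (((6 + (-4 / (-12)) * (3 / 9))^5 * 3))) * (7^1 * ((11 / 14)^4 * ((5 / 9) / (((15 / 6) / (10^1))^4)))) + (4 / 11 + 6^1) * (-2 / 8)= -8451511 / 6602750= -1.28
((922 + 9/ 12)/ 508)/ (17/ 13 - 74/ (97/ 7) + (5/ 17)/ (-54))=-2136347109/ 4749124360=-0.45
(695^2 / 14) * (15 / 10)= 1449075 / 28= 51752.68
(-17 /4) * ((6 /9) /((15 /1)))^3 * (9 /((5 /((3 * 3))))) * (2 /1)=-68 /5625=-0.01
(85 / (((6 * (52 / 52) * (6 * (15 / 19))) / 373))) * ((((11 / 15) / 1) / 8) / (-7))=-1325269 / 90720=-14.61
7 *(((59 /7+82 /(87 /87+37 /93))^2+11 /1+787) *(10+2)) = 13164511512 /29575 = 445122.96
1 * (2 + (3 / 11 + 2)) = 47 / 11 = 4.27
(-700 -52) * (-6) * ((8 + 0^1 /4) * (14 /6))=84224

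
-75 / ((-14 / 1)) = 5.36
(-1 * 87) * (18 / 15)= -522 / 5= -104.40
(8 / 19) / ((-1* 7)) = -8 / 133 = -0.06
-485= -485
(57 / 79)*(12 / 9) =76 / 79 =0.96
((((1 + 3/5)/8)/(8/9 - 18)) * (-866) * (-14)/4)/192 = -1299/7040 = -0.18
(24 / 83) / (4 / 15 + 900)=45 / 140104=0.00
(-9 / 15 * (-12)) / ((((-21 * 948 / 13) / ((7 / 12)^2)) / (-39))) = 0.06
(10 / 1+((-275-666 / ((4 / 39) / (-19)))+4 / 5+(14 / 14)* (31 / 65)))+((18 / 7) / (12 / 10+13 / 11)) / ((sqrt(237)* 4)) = 165* sqrt(237) / 144886+16004661 / 130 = 123112.79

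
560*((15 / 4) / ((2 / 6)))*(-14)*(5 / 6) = -73500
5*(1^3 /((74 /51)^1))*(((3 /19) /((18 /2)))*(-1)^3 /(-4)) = 85 /5624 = 0.02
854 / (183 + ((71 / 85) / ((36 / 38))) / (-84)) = 109756080 / 23517811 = 4.67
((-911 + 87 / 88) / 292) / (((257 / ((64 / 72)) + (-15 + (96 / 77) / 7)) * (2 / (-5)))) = 53753 / 1892472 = 0.03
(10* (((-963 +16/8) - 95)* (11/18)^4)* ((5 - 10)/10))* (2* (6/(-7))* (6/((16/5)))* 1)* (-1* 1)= 4026275/1701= 2367.00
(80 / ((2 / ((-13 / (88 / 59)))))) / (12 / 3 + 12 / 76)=-72865 / 869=-83.85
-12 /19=-0.63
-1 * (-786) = 786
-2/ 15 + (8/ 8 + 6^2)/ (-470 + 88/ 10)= -7387/ 34590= -0.21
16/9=1.78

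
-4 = -4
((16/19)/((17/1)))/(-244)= -4/19703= -0.00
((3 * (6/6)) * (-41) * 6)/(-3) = 246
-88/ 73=-1.21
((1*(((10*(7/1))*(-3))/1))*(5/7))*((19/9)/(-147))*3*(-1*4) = -3800/147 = -25.85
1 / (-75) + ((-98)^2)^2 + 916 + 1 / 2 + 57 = 13835668423 / 150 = 92237789.49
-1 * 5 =-5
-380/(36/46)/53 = -4370/477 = -9.16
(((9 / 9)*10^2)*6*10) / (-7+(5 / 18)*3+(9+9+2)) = 36000 / 83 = 433.73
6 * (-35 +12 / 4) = -192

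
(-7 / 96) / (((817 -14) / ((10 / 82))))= -0.00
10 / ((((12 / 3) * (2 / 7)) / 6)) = 105 / 2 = 52.50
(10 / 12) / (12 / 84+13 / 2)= 35 / 279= 0.13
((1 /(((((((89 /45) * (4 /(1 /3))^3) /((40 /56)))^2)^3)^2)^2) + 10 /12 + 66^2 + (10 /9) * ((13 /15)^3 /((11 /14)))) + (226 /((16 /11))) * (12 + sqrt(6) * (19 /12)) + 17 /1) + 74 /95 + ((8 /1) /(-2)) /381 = 6842.62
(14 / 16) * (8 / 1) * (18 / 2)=63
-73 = -73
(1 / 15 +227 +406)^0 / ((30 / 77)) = 77 / 30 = 2.57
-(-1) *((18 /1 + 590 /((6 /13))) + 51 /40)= 155713 /120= 1297.61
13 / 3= 4.33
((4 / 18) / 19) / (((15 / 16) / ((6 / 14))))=32 / 5985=0.01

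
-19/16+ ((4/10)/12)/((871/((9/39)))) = -1.19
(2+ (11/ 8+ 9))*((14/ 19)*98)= 33957/ 38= 893.61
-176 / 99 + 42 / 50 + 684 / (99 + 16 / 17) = 2257811 / 382275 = 5.91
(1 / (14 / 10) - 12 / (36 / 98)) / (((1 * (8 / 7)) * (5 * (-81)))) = 671 / 9720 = 0.07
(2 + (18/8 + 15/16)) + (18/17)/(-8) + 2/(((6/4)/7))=11741/816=14.39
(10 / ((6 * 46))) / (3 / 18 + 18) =5 / 2507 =0.00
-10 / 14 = -5 / 7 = -0.71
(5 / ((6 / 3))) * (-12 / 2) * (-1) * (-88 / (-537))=440 / 179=2.46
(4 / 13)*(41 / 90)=82 / 585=0.14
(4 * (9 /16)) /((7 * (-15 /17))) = -51 /140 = -0.36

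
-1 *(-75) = 75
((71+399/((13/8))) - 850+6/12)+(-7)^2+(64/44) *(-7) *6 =-155885/286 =-545.05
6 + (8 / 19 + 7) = 255 / 19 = 13.42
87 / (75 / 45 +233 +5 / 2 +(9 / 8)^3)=133632 / 366475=0.36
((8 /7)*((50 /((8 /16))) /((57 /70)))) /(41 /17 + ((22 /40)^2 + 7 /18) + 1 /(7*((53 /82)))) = 60547200000 /1434046337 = 42.22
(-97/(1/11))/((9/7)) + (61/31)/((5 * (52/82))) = -829.27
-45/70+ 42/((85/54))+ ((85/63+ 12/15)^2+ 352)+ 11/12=2588097287/6747300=383.58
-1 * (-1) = 1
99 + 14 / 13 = 1301 / 13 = 100.08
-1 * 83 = -83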